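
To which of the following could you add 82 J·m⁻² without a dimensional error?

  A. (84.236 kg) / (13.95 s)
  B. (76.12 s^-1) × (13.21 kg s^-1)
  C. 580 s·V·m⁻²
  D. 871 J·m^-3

B.

Reference: J·m⁻² = N·m·m⁻² = kg·s⁻².
Each option:
  A. [kg] / [s] = kg·s⁻¹
  B. [s⁻¹] · [kg·s⁻¹] = kg·s⁻²  ← same
  C. V·s·m⁻² = J·C⁻¹·s·m⁻² = kg·s⁻²·A⁻¹
  D. J·m⁻³ = N·m·m⁻³ = kg·m⁻¹·s⁻²
Only B. matches kg·s⁻².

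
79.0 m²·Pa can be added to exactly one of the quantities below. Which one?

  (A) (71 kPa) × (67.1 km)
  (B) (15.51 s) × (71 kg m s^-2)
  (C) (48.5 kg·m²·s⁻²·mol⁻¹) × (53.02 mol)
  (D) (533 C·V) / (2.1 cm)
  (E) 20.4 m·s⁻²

Reference: Pa·m² = N·m⁻²·m² = kg·m·s⁻².
Each option:
  (A) [kg·m⁻¹·s⁻²] · [m] = kg·s⁻²
  (B) [s] · [kg·m·s⁻²] = kg·m·s⁻¹
  (C) [kg·m²·s⁻²·mol⁻¹] · [mol] = kg·m²·s⁻²
  (D) [kg·m²·s⁻²] / [m] = kg·m·s⁻²  ← same
  (E) m·s⁻²
Only (D) matches kg·m·s⁻².

(D)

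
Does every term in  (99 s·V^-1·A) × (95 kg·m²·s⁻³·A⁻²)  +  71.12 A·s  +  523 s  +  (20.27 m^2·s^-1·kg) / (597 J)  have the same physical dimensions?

No

Reduce each to base SI dimensions:
  (99 s·V^-1·A) × (95 kg·m²·s⁻³·A⁻²):  [kg⁻¹·m⁻²·s⁴·A²] · [kg·m²·s⁻³·A⁻²] = s
  71.12 A·s:  A·s = s·A
  523 s:  s
  (20.27 m^2·s^-1·kg) / (597 J):  [kg·m²·s⁻¹] / [kg·m²·s⁻²] = s
The terms do not share a single dimension (s vs s·A).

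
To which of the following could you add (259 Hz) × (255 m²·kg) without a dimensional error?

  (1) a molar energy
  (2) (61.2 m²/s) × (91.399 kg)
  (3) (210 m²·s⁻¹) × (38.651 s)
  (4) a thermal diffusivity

(2)

Reference: [s⁻¹] · [kg·m²] = kg·m²·s⁻¹.
Each option:
  (1) [molar energy] = kg·m²·s⁻²·mol⁻¹
  (2) [m²·s⁻¹] · [kg] = kg·m²·s⁻¹  ← same
  (3) [m²·s⁻¹] · [s] = m²
  (4) [thermal diffusivity] = m²·s⁻¹
Only (2) matches kg·m²·s⁻¹.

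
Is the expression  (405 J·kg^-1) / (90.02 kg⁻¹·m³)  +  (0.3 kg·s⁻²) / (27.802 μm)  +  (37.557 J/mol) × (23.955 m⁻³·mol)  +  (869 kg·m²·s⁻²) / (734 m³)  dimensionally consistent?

In SI base units:
  (405 J·kg^-1) / (90.02 kg⁻¹·m³):  [m²·s⁻²] / [kg⁻¹·m³] = kg·m⁻¹·s⁻²
  (0.3 kg·s⁻²) / (27.802 μm):  [kg·s⁻²] / [m] = kg·m⁻¹·s⁻²
  (37.557 J/mol) × (23.955 m⁻³·mol):  [kg·m²·s⁻²·mol⁻¹] · [m⁻³·mol] = kg·m⁻¹·s⁻²
  (869 kg·m²·s⁻²) / (734 m³):  [kg·m²·s⁻²] / [m³] = kg·m⁻¹·s⁻²
Every term reduces to kg·m⁻¹·s⁻².

Yes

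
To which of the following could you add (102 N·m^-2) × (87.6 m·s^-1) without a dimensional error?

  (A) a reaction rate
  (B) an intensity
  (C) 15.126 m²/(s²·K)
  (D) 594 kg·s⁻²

Reference: [kg·m⁻¹·s⁻²] · [m·s⁻¹] = kg·s⁻³.
Each option:
  (A) [reaction rate] = m⁻³·s⁻¹·mol
  (B) [intensity] = kg·s⁻³  ← same
  (C) m²·s⁻²·K⁻¹
  (D) kg·s⁻²
Only (B) matches kg·s⁻³.

(B)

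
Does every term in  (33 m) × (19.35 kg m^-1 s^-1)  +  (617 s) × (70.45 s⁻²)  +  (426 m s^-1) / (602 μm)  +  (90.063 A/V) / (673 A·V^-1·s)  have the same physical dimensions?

No

Work out the base dimensions of each:
  (33 m) × (19.35 kg m^-1 s^-1):  [m] · [kg·m⁻¹·s⁻¹] = kg·s⁻¹
  (617 s) × (70.45 s⁻²):  [s] · [s⁻²] = s⁻¹
  (426 m s^-1) / (602 μm):  [m·s⁻¹] / [m] = s⁻¹
  (90.063 A/V) / (673 A·V^-1·s):  [kg⁻¹·m⁻²·s³·A²] / [kg⁻¹·m⁻²·s⁴·A²] = s⁻¹
The terms do not share a single dimension (kg·s⁻¹ vs s⁻¹).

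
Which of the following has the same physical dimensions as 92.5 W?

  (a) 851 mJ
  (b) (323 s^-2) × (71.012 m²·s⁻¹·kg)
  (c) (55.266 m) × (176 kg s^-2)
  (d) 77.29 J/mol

Reference: W = J·s⁻¹ = kg·m²·s⁻³.
Each option:
  (a) J = N·m = kg·m²·s⁻²
  (b) [s⁻²] · [kg·m²·s⁻¹] = kg·m²·s⁻³  ← same
  (c) [m] · [kg·s⁻²] = kg·m·s⁻²
  (d) J·mol⁻¹ = N·m·mol⁻¹ = kg·m²·s⁻²·mol⁻¹
Only (b) matches kg·m²·s⁻³.

(b)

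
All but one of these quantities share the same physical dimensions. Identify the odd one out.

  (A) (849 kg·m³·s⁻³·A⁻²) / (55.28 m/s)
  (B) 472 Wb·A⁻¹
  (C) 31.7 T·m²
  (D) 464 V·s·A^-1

Expand each in SI base units:
  (A) [kg·m³·s⁻³·A⁻²] / [m·s⁻¹] = kg·m²·s⁻²·A⁻²
  (B) Wb·A⁻¹ = V·s·A⁻¹ = kg·m²·s⁻²·A⁻²
  (C) T·m² = Wb·m⁻²·m² = kg·m²·s⁻²·A⁻¹
  (D) V·s·A⁻¹ = J·C⁻¹·s·A⁻¹ = kg·m²·s⁻²·A⁻²
All reduce to kg·m²·s⁻²·A⁻² except (C), which is kg·m²·s⁻²·A⁻¹.

(C)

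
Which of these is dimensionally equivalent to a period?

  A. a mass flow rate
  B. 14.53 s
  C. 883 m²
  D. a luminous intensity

Reference: [period] = s.
Each option:
  A. [mass flow rate] = kg·s⁻¹
  B. s  ← same
  C. m²
  D. [luminous intensity] = cd
Only B. matches s.

B.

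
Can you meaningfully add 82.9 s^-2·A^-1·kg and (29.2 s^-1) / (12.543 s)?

No

Reduce each to base SI dimensions:
  82.9 s^-2·A^-1·kg:  kg·s⁻²·A⁻¹
  (29.2 s^-1) / (12.543 s):  [s⁻¹] / [s] = s⁻²
kg·s⁻²·A⁻¹ ≠ s⁻², so they cannot be added.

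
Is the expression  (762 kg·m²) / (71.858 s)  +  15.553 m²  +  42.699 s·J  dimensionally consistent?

Work out the base dimensions of each:
  (762 kg·m²) / (71.858 s):  [kg·m²] / [s] = kg·m²·s⁻¹
  15.553 m²:  m²
  42.699 s·J:  J·s = N·m·s = kg·m²·s⁻¹
The terms do not share a single dimension (kg·m²·s⁻¹ vs m²).

No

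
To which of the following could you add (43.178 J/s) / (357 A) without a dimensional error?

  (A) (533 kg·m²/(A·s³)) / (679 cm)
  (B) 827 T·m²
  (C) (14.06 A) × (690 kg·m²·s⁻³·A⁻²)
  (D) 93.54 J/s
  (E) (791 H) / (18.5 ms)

Reference: [kg·m²·s⁻³] / [A] = kg·m²·s⁻³·A⁻¹.
Each option:
  (A) [kg·m²·s⁻³·A⁻¹] / [m] = kg·m·s⁻³·A⁻¹
  (B) T·m² = Wb·m⁻²·m² = kg·m²·s⁻²·A⁻¹
  (C) [A] · [kg·m²·s⁻³·A⁻²] = kg·m²·s⁻³·A⁻¹  ← same
  (D) J·s⁻¹ = N·m·s⁻¹ = kg·m²·s⁻³
  (E) [kg·m²·s⁻²·A⁻²] / [s] = kg·m²·s⁻³·A⁻²
Only (C) matches kg·m²·s⁻³·A⁻¹.

(C)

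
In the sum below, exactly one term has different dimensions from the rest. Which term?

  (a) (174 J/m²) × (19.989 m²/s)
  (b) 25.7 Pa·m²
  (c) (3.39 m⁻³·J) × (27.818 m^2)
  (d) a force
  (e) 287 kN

In SI base units:
  (a) [kg·s⁻²] · [m²·s⁻¹] = kg·m²·s⁻³
  (b) Pa·m² = N·m⁻²·m² = kg·m·s⁻²
  (c) [kg·m⁻¹·s⁻²] · [m²] = kg·m·s⁻²
  (d) [force] = kg·m·s⁻²
  (e) N = kg·m·s⁻²
All reduce to kg·m·s⁻² except (a), which is kg·m²·s⁻³.

(a)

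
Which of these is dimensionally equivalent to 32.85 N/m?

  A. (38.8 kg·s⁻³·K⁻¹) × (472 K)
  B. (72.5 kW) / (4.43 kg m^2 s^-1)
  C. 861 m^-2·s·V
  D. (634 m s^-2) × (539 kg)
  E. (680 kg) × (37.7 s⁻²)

E.

Reference: N·m⁻¹ = kg·m·s⁻²·m⁻¹ = kg·s⁻².
Each option:
  A. [kg·s⁻³·K⁻¹] · [K] = kg·s⁻³
  B. [kg·m²·s⁻³] / [kg·m²·s⁻¹] = s⁻²
  C. V·s·m⁻² = J·C⁻¹·s·m⁻² = kg·s⁻²·A⁻¹
  D. [m·s⁻²] · [kg] = kg·m·s⁻²
  E. [kg] · [s⁻²] = kg·s⁻²  ← same
Only E. matches kg·s⁻².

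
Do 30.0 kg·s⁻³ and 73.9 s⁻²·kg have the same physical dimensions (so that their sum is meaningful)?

Work out the base dimensions of each:
  30.0 kg·s⁻³:  kg·s⁻³
  73.9 s⁻²·kg:  kg·s⁻²
kg·s⁻³ ≠ kg·s⁻², so they cannot be added.

No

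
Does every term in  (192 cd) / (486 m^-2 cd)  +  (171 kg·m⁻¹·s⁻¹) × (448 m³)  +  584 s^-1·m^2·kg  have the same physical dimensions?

No

Work out the base dimensions of each:
  (192 cd) / (486 m^-2 cd):  [cd] / [m⁻²·cd] = m²
  (171 kg·m⁻¹·s⁻¹) × (448 m³):  [kg·m⁻¹·s⁻¹] · [m³] = kg·m²·s⁻¹
  584 s^-1·m^2·kg:  kg·m²·s⁻¹
The terms do not share a single dimension (kg·m²·s⁻¹ vs m²).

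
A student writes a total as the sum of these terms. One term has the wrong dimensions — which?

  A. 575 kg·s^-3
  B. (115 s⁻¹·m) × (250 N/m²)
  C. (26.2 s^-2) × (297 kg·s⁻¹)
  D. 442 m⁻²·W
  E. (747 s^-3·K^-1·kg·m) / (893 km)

E.

Reduce each to base SI dimensions:
  A. kg·s⁻³
  B. [m·s⁻¹] · [kg·m⁻¹·s⁻²] = kg·s⁻³
  C. [s⁻²] · [kg·s⁻¹] = kg·s⁻³
  D. W·m⁻² = J·s⁻¹·m⁻² = kg·s⁻³
  E. [kg·m·s⁻³·K⁻¹] / [m] = kg·s⁻³·K⁻¹
All reduce to kg·s⁻³ except E., which is kg·s⁻³·K⁻¹.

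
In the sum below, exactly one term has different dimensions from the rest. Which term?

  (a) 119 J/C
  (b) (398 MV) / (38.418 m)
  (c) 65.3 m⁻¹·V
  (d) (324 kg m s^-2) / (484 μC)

(a)

Work out the base dimensions of each:
  (a) J·C⁻¹ = N·m·(s·A)⁻¹ = kg·m²·s⁻³·A⁻¹
  (b) [kg·m²·s⁻³·A⁻¹] / [m] = kg·m·s⁻³·A⁻¹
  (c) V·m⁻¹ = J·C⁻¹·m⁻¹ = kg·m·s⁻³·A⁻¹
  (d) [kg·m·s⁻²] / [s·A] = kg·m·s⁻³·A⁻¹
All reduce to kg·m·s⁻³·A⁻¹ except (a), which is kg·m²·s⁻³·A⁻¹.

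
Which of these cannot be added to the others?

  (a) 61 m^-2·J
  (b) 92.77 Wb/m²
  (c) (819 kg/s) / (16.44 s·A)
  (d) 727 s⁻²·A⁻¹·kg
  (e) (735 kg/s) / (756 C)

Work out the base dimensions of each:
  (a) J·m⁻² = N·m·m⁻² = kg·s⁻²
  (b) Wb·m⁻² = V·s·m⁻² = kg·s⁻²·A⁻¹
  (c) [kg·s⁻¹] / [s·A] = kg·s⁻²·A⁻¹
  (d) kg·s⁻²·A⁻¹
  (e) [kg·s⁻¹] / [s·A] = kg·s⁻²·A⁻¹
All reduce to kg·s⁻²·A⁻¹ except (a), which is kg·s⁻².

(a)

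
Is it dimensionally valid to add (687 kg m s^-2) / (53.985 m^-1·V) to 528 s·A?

Yes

Reduce each to base SI dimensions:
  (687 kg m s^-2) / (53.985 m^-1·V):  [kg·m·s⁻²] / [kg·m·s⁻³·A⁻¹] = s·A
  528 s·A:  A·s = s·A
Both are s·A, so they have the same dimensions and can be added.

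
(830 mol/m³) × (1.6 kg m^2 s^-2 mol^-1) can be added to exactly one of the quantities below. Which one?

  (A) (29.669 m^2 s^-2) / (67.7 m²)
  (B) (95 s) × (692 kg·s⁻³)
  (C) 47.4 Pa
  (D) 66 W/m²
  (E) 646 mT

Reference: [m⁻³·mol] · [kg·m²·s⁻²·mol⁻¹] = kg·m⁻¹·s⁻².
Each option:
  (A) [m²·s⁻²] / [m²] = s⁻²
  (B) [s] · [kg·s⁻³] = kg·s⁻²
  (C) Pa = N·m⁻² = kg·m⁻¹·s⁻²  ← same
  (D) W·m⁻² = J·s⁻¹·m⁻² = kg·s⁻³
  (E) T = Wb·m⁻² = kg·s⁻²·A⁻¹
Only (C) matches kg·m⁻¹·s⁻².

(C)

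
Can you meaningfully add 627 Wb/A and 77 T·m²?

Work out the base dimensions of each:
  627 Wb/A:  Wb·A⁻¹ = V·s·A⁻¹ = kg·m²·s⁻²·A⁻²
  77 T·m²:  T·m² = Wb·m⁻²·m² = kg·m²·s⁻²·A⁻¹
kg·m²·s⁻²·A⁻² ≠ kg·m²·s⁻²·A⁻¹, so they cannot be added.

No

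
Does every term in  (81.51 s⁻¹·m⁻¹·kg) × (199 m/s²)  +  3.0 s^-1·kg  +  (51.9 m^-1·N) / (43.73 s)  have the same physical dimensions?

No

Reduce each to base SI dimensions:
  (81.51 s⁻¹·m⁻¹·kg) × (199 m/s²):  [kg·m⁻¹·s⁻¹] · [m·s⁻²] = kg·s⁻³
  3.0 s^-1·kg:  kg·s⁻¹
  (51.9 m^-1·N) / (43.73 s):  [kg·s⁻²] / [s] = kg·s⁻³
The terms do not share a single dimension (kg·s⁻³ vs kg·s⁻¹).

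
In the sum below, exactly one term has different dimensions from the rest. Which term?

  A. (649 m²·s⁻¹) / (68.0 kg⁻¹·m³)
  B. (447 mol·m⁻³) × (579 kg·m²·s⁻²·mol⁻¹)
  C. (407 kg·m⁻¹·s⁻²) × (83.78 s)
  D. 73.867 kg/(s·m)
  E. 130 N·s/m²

B.

Reduce each to base SI dimensions:
  A. [m²·s⁻¹] / [kg⁻¹·m³] = kg·m⁻¹·s⁻¹
  B. [m⁻³·mol] · [kg·m²·s⁻²·mol⁻¹] = kg·m⁻¹·s⁻²
  C. [kg·m⁻¹·s⁻²] · [s] = kg·m⁻¹·s⁻¹
  D. kg·m⁻¹·s⁻¹
  E. N·s·m⁻² = kg·m·s⁻²·s·m⁻² = kg·m⁻¹·s⁻¹
All reduce to kg·m⁻¹·s⁻¹ except B., which is kg·m⁻¹·s⁻².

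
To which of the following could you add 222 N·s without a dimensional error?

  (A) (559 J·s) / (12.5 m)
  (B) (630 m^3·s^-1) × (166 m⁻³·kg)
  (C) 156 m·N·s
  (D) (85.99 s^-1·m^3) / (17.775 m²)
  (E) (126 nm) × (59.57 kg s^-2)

Reference: N·s = kg·m·s⁻²·s = kg·m·s⁻¹.
Each option:
  (A) [kg·m²·s⁻¹] / [m] = kg·m·s⁻¹  ← same
  (B) [m³·s⁻¹] · [kg·m⁻³] = kg·s⁻¹
  (C) N·m·s = kg·m·s⁻²·m·s = kg·m²·s⁻¹
  (D) [m³·s⁻¹] / [m²] = m·s⁻¹
  (E) [m] · [kg·s⁻²] = kg·m·s⁻²
Only (A) matches kg·m·s⁻¹.

(A)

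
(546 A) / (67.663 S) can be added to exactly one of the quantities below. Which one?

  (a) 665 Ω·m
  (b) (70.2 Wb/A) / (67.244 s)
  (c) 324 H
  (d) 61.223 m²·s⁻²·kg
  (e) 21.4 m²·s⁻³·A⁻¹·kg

(e)

Reference: [A] / [kg⁻¹·m⁻²·s³·A²] = kg·m²·s⁻³·A⁻¹.
Each option:
  (a) Ω·m = V·A⁻¹·m = kg·m³·s⁻³·A⁻²
  (b) [kg·m²·s⁻²·A⁻²] / [s] = kg·m²·s⁻³·A⁻²
  (c) H = V·s·A⁻¹ = kg·m²·s⁻²·A⁻²
  (d) kg·m²·s⁻²
  (e) kg·m²·s⁻³·A⁻¹  ← same
Only (e) matches kg·m²·s⁻³·A⁻¹.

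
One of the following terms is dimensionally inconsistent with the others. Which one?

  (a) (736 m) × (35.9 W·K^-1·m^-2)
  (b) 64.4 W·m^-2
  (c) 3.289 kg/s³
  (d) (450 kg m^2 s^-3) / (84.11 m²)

In SI base units:
  (a) [m] · [kg·s⁻³·K⁻¹] = kg·m·s⁻³·K⁻¹
  (b) W·m⁻² = J·s⁻¹·m⁻² = kg·s⁻³
  (c) kg·s⁻³
  (d) [kg·m²·s⁻³] / [m²] = kg·s⁻³
All reduce to kg·s⁻³ except (a), which is kg·m·s⁻³·K⁻¹.

(a)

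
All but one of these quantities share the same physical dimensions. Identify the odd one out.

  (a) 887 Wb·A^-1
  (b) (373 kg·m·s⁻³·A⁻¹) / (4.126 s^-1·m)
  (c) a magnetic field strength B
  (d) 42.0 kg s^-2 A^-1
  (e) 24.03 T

In SI base units:
  (a) Wb·A⁻¹ = V·s·A⁻¹ = kg·m²·s⁻²·A⁻²
  (b) [kg·m·s⁻³·A⁻¹] / [m·s⁻¹] = kg·s⁻²·A⁻¹
  (c) [magnetic field strength B] = kg·s⁻²·A⁻¹
  (d) kg·s⁻²·A⁻¹
  (e) T = Wb·m⁻² = kg·s⁻²·A⁻¹
All reduce to kg·s⁻²·A⁻¹ except (a), which is kg·m²·s⁻²·A⁻².

(a)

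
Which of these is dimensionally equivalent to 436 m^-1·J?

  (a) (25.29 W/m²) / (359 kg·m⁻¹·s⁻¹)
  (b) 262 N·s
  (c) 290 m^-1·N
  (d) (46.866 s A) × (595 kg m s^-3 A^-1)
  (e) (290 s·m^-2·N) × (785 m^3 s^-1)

Reference: J·m⁻¹ = N·m·m⁻¹ = kg·m·s⁻².
Each option:
  (a) [kg·s⁻³] / [kg·m⁻¹·s⁻¹] = m·s⁻²
  (b) N·s = kg·m·s⁻²·s = kg·m·s⁻¹
  (c) N·m⁻¹ = kg·m·s⁻²·m⁻¹ = kg·s⁻²
  (d) [s·A] · [kg·m·s⁻³·A⁻¹] = kg·m·s⁻²  ← same
  (e) [kg·m⁻¹·s⁻¹] · [m³·s⁻¹] = kg·m²·s⁻²
Only (d) matches kg·m·s⁻².

(d)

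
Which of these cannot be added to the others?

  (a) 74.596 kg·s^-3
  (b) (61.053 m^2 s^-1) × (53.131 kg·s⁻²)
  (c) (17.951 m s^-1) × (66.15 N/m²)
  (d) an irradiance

(b)

Expand each in SI base units:
  (a) kg·s⁻³
  (b) [m²·s⁻¹] · [kg·s⁻²] = kg·m²·s⁻³
  (c) [m·s⁻¹] · [kg·m⁻¹·s⁻²] = kg·s⁻³
  (d) [irradiance] = kg·s⁻³
All reduce to kg·s⁻³ except (b), which is kg·m²·s⁻³.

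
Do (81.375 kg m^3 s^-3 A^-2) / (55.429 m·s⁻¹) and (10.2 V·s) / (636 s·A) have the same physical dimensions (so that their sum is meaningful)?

No

Dimensions:
  (81.375 kg m^3 s^-3 A^-2) / (55.429 m·s⁻¹):  [kg·m³·s⁻³·A⁻²] / [m·s⁻¹] = kg·m²·s⁻²·A⁻²
  (10.2 V·s) / (636 s·A):  [kg·m²·s⁻²·A⁻¹] / [s·A] = kg·m²·s⁻³·A⁻²
kg·m²·s⁻²·A⁻² ≠ kg·m²·s⁻³·A⁻², so they cannot be added.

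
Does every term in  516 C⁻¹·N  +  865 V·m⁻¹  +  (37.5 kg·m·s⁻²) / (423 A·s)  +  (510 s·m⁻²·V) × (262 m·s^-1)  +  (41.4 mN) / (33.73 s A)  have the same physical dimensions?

In SI base units:
  516 C⁻¹·N:  N·C⁻¹ = kg·m·s⁻²·(s·A)⁻¹ = kg·m·s⁻³·A⁻¹
  865 V·m⁻¹:  V·m⁻¹ = J·C⁻¹·m⁻¹ = kg·m·s⁻³·A⁻¹
  (37.5 kg·m·s⁻²) / (423 A·s):  [kg·m·s⁻²] / [s·A] = kg·m·s⁻³·A⁻¹
  (510 s·m⁻²·V) × (262 m·s^-1):  [kg·s⁻²·A⁻¹] · [m·s⁻¹] = kg·m·s⁻³·A⁻¹
  (41.4 mN) / (33.73 s A):  [kg·m·s⁻²] / [s·A] = kg·m·s⁻³·A⁻¹
Every term reduces to kg·m·s⁻³·A⁻¹.

Yes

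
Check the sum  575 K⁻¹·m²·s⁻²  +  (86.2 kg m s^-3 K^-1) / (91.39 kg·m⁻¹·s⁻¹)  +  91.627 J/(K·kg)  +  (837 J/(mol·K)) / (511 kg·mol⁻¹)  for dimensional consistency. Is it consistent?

Work out the base dimensions of each:
  575 K⁻¹·m²·s⁻²:  m²·s⁻²·K⁻¹
  (86.2 kg m s^-3 K^-1) / (91.39 kg·m⁻¹·s⁻¹):  [kg·m·s⁻³·K⁻¹] / [kg·m⁻¹·s⁻¹] = m²·s⁻²·K⁻¹
  91.627 J/(K·kg):  J·kg⁻¹·K⁻¹ = N·m·kg⁻¹·K⁻¹ = m²·s⁻²·K⁻¹
  (837 J/(mol·K)) / (511 kg·mol⁻¹):  [kg·m²·s⁻²·K⁻¹·mol⁻¹] / [kg·mol⁻¹] = m²·s⁻²·K⁻¹
Every term reduces to m²·s⁻²·K⁻¹.

Yes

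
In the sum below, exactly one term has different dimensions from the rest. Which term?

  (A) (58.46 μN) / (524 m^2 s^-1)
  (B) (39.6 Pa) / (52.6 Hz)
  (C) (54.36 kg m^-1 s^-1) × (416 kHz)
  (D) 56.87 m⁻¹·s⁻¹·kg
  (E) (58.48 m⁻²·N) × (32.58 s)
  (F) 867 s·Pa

(C)

Reduce each to base SI dimensions:
  (A) [kg·m·s⁻²] / [m²·s⁻¹] = kg·m⁻¹·s⁻¹
  (B) [kg·m⁻¹·s⁻²] / [s⁻¹] = kg·m⁻¹·s⁻¹
  (C) [kg·m⁻¹·s⁻¹] · [s⁻¹] = kg·m⁻¹·s⁻²
  (D) kg·m⁻¹·s⁻¹
  (E) [kg·m⁻¹·s⁻²] · [s] = kg·m⁻¹·s⁻¹
  (F) Pa·s = N·m⁻²·s = kg·m⁻¹·s⁻¹
All reduce to kg·m⁻¹·s⁻¹ except (C), which is kg·m⁻¹·s⁻².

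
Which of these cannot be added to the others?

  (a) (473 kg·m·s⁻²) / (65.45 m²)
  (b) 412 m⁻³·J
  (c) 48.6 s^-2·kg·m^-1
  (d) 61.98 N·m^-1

Reduce each to base SI dimensions:
  (a) [kg·m·s⁻²] / [m²] = kg·m⁻¹·s⁻²
  (b) J·m⁻³ = N·m·m⁻³ = kg·m⁻¹·s⁻²
  (c) kg·m⁻¹·s⁻²
  (d) N·m⁻¹ = kg·m·s⁻²·m⁻¹ = kg·s⁻²
All reduce to kg·m⁻¹·s⁻² except (d), which is kg·s⁻².

(d)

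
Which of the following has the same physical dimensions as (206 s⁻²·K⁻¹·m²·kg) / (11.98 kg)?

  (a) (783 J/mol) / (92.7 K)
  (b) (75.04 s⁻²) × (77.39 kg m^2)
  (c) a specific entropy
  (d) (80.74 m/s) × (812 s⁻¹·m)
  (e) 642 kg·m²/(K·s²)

Reference: [kg·m²·s⁻²·K⁻¹] / [kg] = m²·s⁻²·K⁻¹.
Each option:
  (a) [kg·m²·s⁻²·mol⁻¹] / [K] = kg·m²·s⁻²·K⁻¹·mol⁻¹
  (b) [s⁻²] · [kg·m²] = kg·m²·s⁻²
  (c) [specific entropy] = m²·s⁻²·K⁻¹  ← same
  (d) [m·s⁻¹] · [m·s⁻¹] = m²·s⁻²
  (e) kg·m²·s⁻²·K⁻¹
Only (c) matches m²·s⁻²·K⁻¹.

(c)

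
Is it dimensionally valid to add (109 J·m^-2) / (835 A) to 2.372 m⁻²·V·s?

Yes

Work out the base dimensions of each:
  (109 J·m^-2) / (835 A):  [kg·s⁻²] / [A] = kg·s⁻²·A⁻¹
  2.372 m⁻²·V·s:  V·s·m⁻² = J·C⁻¹·s·m⁻² = kg·s⁻²·A⁻¹
Both are kg·s⁻²·A⁻¹, so they have the same dimensions and can be added.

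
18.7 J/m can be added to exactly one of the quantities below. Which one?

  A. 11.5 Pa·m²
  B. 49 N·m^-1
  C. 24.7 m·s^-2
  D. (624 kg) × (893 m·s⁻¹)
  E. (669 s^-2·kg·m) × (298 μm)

A.

Reference: J·m⁻¹ = N·m·m⁻¹ = kg·m·s⁻².
Each option:
  A. Pa·m² = N·m⁻²·m² = kg·m·s⁻²  ← same
  B. N·m⁻¹ = kg·m·s⁻²·m⁻¹ = kg·s⁻²
  C. m·s⁻²
  D. [kg] · [m·s⁻¹] = kg·m·s⁻¹
  E. [kg·m·s⁻²] · [m] = kg·m²·s⁻²
Only A. matches kg·m·s⁻².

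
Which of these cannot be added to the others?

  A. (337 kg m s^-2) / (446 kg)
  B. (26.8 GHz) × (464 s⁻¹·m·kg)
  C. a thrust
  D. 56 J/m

Work out the base dimensions of each:
  A. [kg·m·s⁻²] / [kg] = m·s⁻²
  B. [s⁻¹] · [kg·m·s⁻¹] = kg·m·s⁻²
  C. [thrust] = kg·m·s⁻²
  D. J·m⁻¹ = N·m·m⁻¹ = kg·m·s⁻²
All reduce to kg·m·s⁻² except A., which is m·s⁻².

A.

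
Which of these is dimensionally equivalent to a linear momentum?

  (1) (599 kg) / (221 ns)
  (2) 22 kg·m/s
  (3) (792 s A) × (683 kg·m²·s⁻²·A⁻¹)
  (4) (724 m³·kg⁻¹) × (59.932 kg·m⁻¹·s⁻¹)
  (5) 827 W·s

Reference: [linear momentum] = kg·m·s⁻¹.
Each option:
  (1) [kg] / [s] = kg·s⁻¹
  (2) kg·m·s⁻¹  ← same
  (3) [s·A] · [kg·m²·s⁻²·A⁻¹] = kg·m²·s⁻¹
  (4) [kg⁻¹·m³] · [kg·m⁻¹·s⁻¹] = m²·s⁻¹
  (5) W·s = J·s⁻¹·s = kg·m²·s⁻²
Only (2) matches kg·m·s⁻¹.

(2)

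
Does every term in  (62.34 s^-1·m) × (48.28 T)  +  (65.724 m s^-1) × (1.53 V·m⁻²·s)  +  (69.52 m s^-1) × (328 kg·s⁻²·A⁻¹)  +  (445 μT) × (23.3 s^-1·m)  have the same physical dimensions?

Yes

In SI base units:
  (62.34 s^-1·m) × (48.28 T):  [m·s⁻¹] · [kg·s⁻²·A⁻¹] = kg·m·s⁻³·A⁻¹
  (65.724 m s^-1) × (1.53 V·m⁻²·s):  [m·s⁻¹] · [kg·s⁻²·A⁻¹] = kg·m·s⁻³·A⁻¹
  (69.52 m s^-1) × (328 kg·s⁻²·A⁻¹):  [m·s⁻¹] · [kg·s⁻²·A⁻¹] = kg·m·s⁻³·A⁻¹
  (445 μT) × (23.3 s^-1·m):  [kg·s⁻²·A⁻¹] · [m·s⁻¹] = kg·m·s⁻³·A⁻¹
Every term reduces to kg·m·s⁻³·A⁻¹.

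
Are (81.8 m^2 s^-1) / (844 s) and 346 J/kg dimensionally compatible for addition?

Expand each in SI base units:
  (81.8 m^2 s^-1) / (844 s):  [m²·s⁻¹] / [s] = m²·s⁻²
  346 J/kg:  J·kg⁻¹ = N·m·kg⁻¹ = m²·s⁻²
Both are m²·s⁻², so they have the same dimensions and can be added.

Yes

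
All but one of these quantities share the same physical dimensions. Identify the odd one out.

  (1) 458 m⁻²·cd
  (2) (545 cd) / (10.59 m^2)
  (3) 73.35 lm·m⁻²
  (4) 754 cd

Work out the base dimensions of each:
  (1) cd·m⁻² = m⁻²·cd
  (2) [cd] / [m²] = m⁻²·cd
  (3) lm·m⁻² = cd·m⁻² = m⁻²·cd
  (4) cd
All reduce to m⁻²·cd except (4), which is cd.

(4)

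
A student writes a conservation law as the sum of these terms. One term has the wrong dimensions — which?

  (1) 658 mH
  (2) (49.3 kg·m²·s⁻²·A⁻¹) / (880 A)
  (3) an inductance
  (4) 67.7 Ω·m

(4)

Work out the base dimensions of each:
  (1) H = V·s·A⁻¹ = kg·m²·s⁻²·A⁻²
  (2) [kg·m²·s⁻²·A⁻¹] / [A] = kg·m²·s⁻²·A⁻²
  (3) [inductance] = kg·m²·s⁻²·A⁻²
  (4) Ω·m = V·A⁻¹·m = kg·m³·s⁻³·A⁻²
All reduce to kg·m²·s⁻²·A⁻² except (4), which is kg·m³·s⁻³·A⁻².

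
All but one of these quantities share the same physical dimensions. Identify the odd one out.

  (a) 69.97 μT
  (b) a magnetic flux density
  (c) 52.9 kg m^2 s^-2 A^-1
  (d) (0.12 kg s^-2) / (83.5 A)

(c)

Work out the base dimensions of each:
  (a) T = Wb·m⁻² = kg·s⁻²·A⁻¹
  (b) [magnetic flux density] = kg·s⁻²·A⁻¹
  (c) kg·m²·s⁻²·A⁻¹
  (d) [kg·s⁻²] / [A] = kg·s⁻²·A⁻¹
All reduce to kg·s⁻²·A⁻¹ except (c), which is kg·m²·s⁻²·A⁻¹.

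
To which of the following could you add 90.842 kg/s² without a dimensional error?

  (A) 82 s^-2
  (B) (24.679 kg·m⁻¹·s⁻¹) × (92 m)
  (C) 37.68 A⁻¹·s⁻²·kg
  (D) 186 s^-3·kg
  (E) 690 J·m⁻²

(E)

Reference: kg·s⁻².
Each option:
  (A) s⁻²
  (B) [kg·m⁻¹·s⁻¹] · [m] = kg·s⁻¹
  (C) kg·s⁻²·A⁻¹
  (D) kg·s⁻³
  (E) J·m⁻² = N·m·m⁻² = kg·s⁻²  ← same
Only (E) matches kg·s⁻².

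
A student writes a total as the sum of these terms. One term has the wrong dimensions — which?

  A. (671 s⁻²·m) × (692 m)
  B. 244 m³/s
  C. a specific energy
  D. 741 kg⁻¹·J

Expand each in SI base units:
  A. [m·s⁻²] · [m] = m²·s⁻²
  B. m³·s⁻¹
  C. [specific energy] = m²·s⁻²
  D. J·kg⁻¹ = N·m·kg⁻¹ = m²·s⁻²
All reduce to m²·s⁻² except B., which is m³·s⁻¹.

B.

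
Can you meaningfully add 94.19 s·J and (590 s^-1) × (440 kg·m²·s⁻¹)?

No

Work out the base dimensions of each:
  94.19 s·J:  J·s = N·m·s = kg·m²·s⁻¹
  (590 s^-1) × (440 kg·m²·s⁻¹):  [s⁻¹] · [kg·m²·s⁻¹] = kg·m²·s⁻²
kg·m²·s⁻¹ ≠ kg·m²·s⁻², so they cannot be added.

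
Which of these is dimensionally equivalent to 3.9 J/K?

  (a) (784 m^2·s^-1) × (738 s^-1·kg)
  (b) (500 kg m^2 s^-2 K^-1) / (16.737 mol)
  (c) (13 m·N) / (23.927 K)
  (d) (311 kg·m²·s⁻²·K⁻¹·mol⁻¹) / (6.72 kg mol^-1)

Reference: J·K⁻¹ = N·m·K⁻¹ = kg·m²·s⁻²·K⁻¹.
Each option:
  (a) [m²·s⁻¹] · [kg·s⁻¹] = kg·m²·s⁻²
  (b) [kg·m²·s⁻²·K⁻¹] / [mol] = kg·m²·s⁻²·K⁻¹·mol⁻¹
  (c) [kg·m²·s⁻²] / [K] = kg·m²·s⁻²·K⁻¹  ← same
  (d) [kg·m²·s⁻²·K⁻¹·mol⁻¹] / [kg·mol⁻¹] = m²·s⁻²·K⁻¹
Only (c) matches kg·m²·s⁻²·K⁻¹.

(c)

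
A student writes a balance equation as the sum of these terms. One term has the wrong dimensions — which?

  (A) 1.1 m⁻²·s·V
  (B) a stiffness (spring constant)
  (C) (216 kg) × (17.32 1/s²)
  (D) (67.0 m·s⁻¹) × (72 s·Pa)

(A)

Work out the base dimensions of each:
  (A) V·s·m⁻² = J·C⁻¹·s·m⁻² = kg·s⁻²·A⁻¹
  (B) [stiffness (spring constant)] = kg·s⁻²
  (C) [kg] · [s⁻²] = kg·s⁻²
  (D) [m·s⁻¹] · [kg·m⁻¹·s⁻¹] = kg·s⁻²
All reduce to kg·s⁻² except (A), which is kg·s⁻²·A⁻¹.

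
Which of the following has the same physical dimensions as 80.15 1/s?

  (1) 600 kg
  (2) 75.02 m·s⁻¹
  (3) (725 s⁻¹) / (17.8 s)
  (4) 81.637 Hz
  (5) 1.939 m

Reference: s⁻¹.
Each option:
  (1) kg
  (2) m·s⁻¹
  (3) [s⁻¹] / [s] = s⁻²
  (4) Hz = s⁻¹  ← same
  (5) m
Only (4) matches s⁻¹.

(4)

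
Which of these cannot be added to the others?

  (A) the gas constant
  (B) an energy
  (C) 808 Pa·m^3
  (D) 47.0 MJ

(A)

Dimensions:
  (A) [gas constant] = kg·m²·s⁻²·K⁻¹·mol⁻¹
  (B) [energy] = kg·m²·s⁻²
  (C) Pa·m³ = N·m⁻²·m³ = kg·m²·s⁻²
  (D) J = N·m = kg·m²·s⁻²
All reduce to kg·m²·s⁻² except (A), which is kg·m²·s⁻²·K⁻¹·mol⁻¹.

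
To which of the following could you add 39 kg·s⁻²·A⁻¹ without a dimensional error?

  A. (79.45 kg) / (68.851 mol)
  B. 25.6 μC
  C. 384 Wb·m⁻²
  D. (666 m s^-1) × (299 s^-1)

C.

Reference: kg·s⁻²·A⁻¹.
Each option:
  A. [kg] / [mol] = kg·mol⁻¹
  B. C = s·A
  C. Wb·m⁻² = V·s·m⁻² = kg·s⁻²·A⁻¹  ← same
  D. [m·s⁻¹] · [s⁻¹] = m·s⁻²
Only C. matches kg·s⁻²·A⁻¹.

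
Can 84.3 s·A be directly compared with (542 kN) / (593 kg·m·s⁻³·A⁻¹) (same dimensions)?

Yes

Expand each in SI base units:
  84.3 s·A:  A·s = s·A
  (542 kN) / (593 kg·m·s⁻³·A⁻¹):  [kg·m·s⁻²] / [kg·m·s⁻³·A⁻¹] = s·A
Both are s·A, so they have the same dimensions and can be added.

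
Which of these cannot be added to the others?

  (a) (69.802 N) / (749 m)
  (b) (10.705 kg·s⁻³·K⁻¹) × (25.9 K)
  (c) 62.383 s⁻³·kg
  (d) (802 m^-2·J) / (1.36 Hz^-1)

(a)

Expand each in SI base units:
  (a) [kg·m·s⁻²] / [m] = kg·s⁻²
  (b) [kg·s⁻³·K⁻¹] · [K] = kg·s⁻³
  (c) kg·s⁻³
  (d) [kg·s⁻²] / [s] = kg·s⁻³
All reduce to kg·s⁻³ except (a), which is kg·s⁻².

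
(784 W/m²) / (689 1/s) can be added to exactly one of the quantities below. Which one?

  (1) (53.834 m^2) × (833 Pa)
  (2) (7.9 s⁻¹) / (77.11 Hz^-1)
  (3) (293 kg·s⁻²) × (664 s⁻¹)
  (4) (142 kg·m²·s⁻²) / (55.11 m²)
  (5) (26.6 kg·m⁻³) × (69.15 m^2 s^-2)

(4)

Reference: [kg·s⁻³] / [s⁻¹] = kg·s⁻².
Each option:
  (1) [m²] · [kg·m⁻¹·s⁻²] = kg·m·s⁻²
  (2) [s⁻¹] / [s] = s⁻²
  (3) [kg·s⁻²] · [s⁻¹] = kg·s⁻³
  (4) [kg·m²·s⁻²] / [m²] = kg·s⁻²  ← same
  (5) [kg·m⁻³] · [m²·s⁻²] = kg·m⁻¹·s⁻²
Only (4) matches kg·s⁻².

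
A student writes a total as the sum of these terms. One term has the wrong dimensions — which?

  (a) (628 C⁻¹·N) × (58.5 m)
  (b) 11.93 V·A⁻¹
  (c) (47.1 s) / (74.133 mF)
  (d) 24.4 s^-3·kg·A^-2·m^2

(a)

Work out the base dimensions of each:
  (a) [kg·m·s⁻³·A⁻¹] · [m] = kg·m²·s⁻³·A⁻¹
  (b) V·A⁻¹ = J·C⁻¹·A⁻¹ = kg·m²·s⁻³·A⁻²
  (c) [s] / [kg⁻¹·m⁻²·s⁴·A²] = kg·m²·s⁻³·A⁻²
  (d) kg·m²·s⁻³·A⁻²
All reduce to kg·m²·s⁻³·A⁻² except (a), which is kg·m²·s⁻³·A⁻¹.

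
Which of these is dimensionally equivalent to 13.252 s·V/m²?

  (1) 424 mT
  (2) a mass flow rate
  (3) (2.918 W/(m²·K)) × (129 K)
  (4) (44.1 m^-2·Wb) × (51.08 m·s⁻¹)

Reference: V·s·m⁻² = J·C⁻¹·s·m⁻² = kg·s⁻²·A⁻¹.
Each option:
  (1) T = Wb·m⁻² = kg·s⁻²·A⁻¹  ← same
  (2) [mass flow rate] = kg·s⁻¹
  (3) [kg·s⁻³·K⁻¹] · [K] = kg·s⁻³
  (4) [kg·s⁻²·A⁻¹] · [m·s⁻¹] = kg·m·s⁻³·A⁻¹
Only (1) matches kg·s⁻²·A⁻¹.

(1)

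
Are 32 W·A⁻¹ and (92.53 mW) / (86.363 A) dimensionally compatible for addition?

Yes

Dimensions:
  32 W·A⁻¹:  W·A⁻¹ = J·s⁻¹·A⁻¹ = kg·m²·s⁻³·A⁻¹
  (92.53 mW) / (86.363 A):  [kg·m²·s⁻³] / [A] = kg·m²·s⁻³·A⁻¹
Both are kg·m²·s⁻³·A⁻¹, so they have the same dimensions and can be added.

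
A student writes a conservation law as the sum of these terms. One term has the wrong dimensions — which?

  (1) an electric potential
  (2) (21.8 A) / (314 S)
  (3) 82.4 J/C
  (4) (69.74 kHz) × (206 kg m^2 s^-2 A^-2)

Work out the base dimensions of each:
  (1) [electric potential] = kg·m²·s⁻³·A⁻¹
  (2) [A] / [kg⁻¹·m⁻²·s³·A²] = kg·m²·s⁻³·A⁻¹
  (3) J·C⁻¹ = N·m·(s·A)⁻¹ = kg·m²·s⁻³·A⁻¹
  (4) [s⁻¹] · [kg·m²·s⁻²·A⁻²] = kg·m²·s⁻³·A⁻²
All reduce to kg·m²·s⁻³·A⁻¹ except (4), which is kg·m²·s⁻³·A⁻².

(4)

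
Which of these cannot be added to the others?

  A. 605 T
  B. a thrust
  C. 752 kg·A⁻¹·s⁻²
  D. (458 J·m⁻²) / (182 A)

B.

Dimensions:
  A. T = Wb·m⁻² = kg·s⁻²·A⁻¹
  B. [thrust] = kg·m·s⁻²
  C. kg·s⁻²·A⁻¹
  D. [kg·s⁻²] / [A] = kg·s⁻²·A⁻¹
All reduce to kg·s⁻²·A⁻¹ except B., which is kg·m·s⁻².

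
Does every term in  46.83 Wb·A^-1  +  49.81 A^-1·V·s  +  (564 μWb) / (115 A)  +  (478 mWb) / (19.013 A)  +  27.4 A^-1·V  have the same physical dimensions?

No

Expand each in SI base units:
  46.83 Wb·A^-1:  Wb·A⁻¹ = V·s·A⁻¹ = kg·m²·s⁻²·A⁻²
  49.81 A^-1·V·s:  V·s·A⁻¹ = J·C⁻¹·s·A⁻¹ = kg·m²·s⁻²·A⁻²
  (564 μWb) / (115 A):  [kg·m²·s⁻²·A⁻¹] / [A] = kg·m²·s⁻²·A⁻²
  (478 mWb) / (19.013 A):  [kg·m²·s⁻²·A⁻¹] / [A] = kg·m²·s⁻²·A⁻²
  27.4 A^-1·V:  V·A⁻¹ = J·C⁻¹·A⁻¹ = kg·m²·s⁻³·A⁻²
The terms do not share a single dimension (kg·m²·s⁻²·A⁻² vs kg·m²·s⁻³·A⁻²).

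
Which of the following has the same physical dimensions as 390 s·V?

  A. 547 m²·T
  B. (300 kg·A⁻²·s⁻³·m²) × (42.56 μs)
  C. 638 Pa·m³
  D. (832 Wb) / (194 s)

A.

Reference: V·s = J·C⁻¹·s = kg·m²·s⁻²·A⁻¹.
Each option:
  A. T·m² = Wb·m⁻²·m² = kg·m²·s⁻²·A⁻¹  ← same
  B. [kg·m²·s⁻³·A⁻²] · [s] = kg·m²·s⁻²·A⁻²
  C. Pa·m³ = N·m⁻²·m³ = kg·m²·s⁻²
  D. [kg·m²·s⁻²·A⁻¹] / [s] = kg·m²·s⁻³·A⁻¹
Only A. matches kg·m²·s⁻²·A⁻¹.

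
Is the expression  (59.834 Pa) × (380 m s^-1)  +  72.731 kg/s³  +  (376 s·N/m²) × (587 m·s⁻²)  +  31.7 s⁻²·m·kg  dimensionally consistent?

No

Work out the base dimensions of each:
  (59.834 Pa) × (380 m s^-1):  [kg·m⁻¹·s⁻²] · [m·s⁻¹] = kg·s⁻³
  72.731 kg/s³:  kg·s⁻³
  (376 s·N/m²) × (587 m·s⁻²):  [kg·m⁻¹·s⁻¹] · [m·s⁻²] = kg·s⁻³
  31.7 s⁻²·m·kg:  kg·m·s⁻²
The terms do not share a single dimension (kg·m·s⁻² vs kg·s⁻³).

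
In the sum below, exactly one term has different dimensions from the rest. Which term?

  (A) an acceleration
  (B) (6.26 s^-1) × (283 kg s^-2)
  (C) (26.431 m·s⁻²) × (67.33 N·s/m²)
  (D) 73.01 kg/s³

(A)

Dimensions:
  (A) [acceleration] = m·s⁻²
  (B) [s⁻¹] · [kg·s⁻²] = kg·s⁻³
  (C) [m·s⁻²] · [kg·m⁻¹·s⁻¹] = kg·s⁻³
  (D) kg·s⁻³
All reduce to kg·s⁻³ except (A), which is m·s⁻².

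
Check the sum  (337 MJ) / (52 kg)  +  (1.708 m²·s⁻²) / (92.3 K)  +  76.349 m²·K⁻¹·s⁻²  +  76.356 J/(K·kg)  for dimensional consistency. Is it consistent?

No

Reduce each to base SI dimensions:
  (337 MJ) / (52 kg):  [kg·m²·s⁻²] / [kg] = m²·s⁻²
  (1.708 m²·s⁻²) / (92.3 K):  [m²·s⁻²] / [K] = m²·s⁻²·K⁻¹
  76.349 m²·K⁻¹·s⁻²:  m²·s⁻²·K⁻¹
  76.356 J/(K·kg):  J·kg⁻¹·K⁻¹ = N·m·kg⁻¹·K⁻¹ = m²·s⁻²·K⁻¹
The terms do not share a single dimension (m²·s⁻² vs m²·s⁻²·K⁻¹).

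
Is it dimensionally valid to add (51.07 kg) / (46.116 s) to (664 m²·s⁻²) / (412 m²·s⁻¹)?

No

Work out the base dimensions of each:
  (51.07 kg) / (46.116 s):  [kg] / [s] = kg·s⁻¹
  (664 m²·s⁻²) / (412 m²·s⁻¹):  [m²·s⁻²] / [m²·s⁻¹] = s⁻¹
kg·s⁻¹ ≠ s⁻¹, so they cannot be added.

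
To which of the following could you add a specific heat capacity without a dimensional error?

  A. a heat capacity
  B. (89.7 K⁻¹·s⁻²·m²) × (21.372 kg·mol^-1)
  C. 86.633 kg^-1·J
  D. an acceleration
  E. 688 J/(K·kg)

E.

Reference: [specific heat capacity] = m²·s⁻²·K⁻¹.
Each option:
  A. [heat capacity] = kg·m²·s⁻²·K⁻¹
  B. [m²·s⁻²·K⁻¹] · [kg·mol⁻¹] = kg·m²·s⁻²·K⁻¹·mol⁻¹
  C. J·kg⁻¹ = N·m·kg⁻¹ = m²·s⁻²
  D. [acceleration] = m·s⁻²
  E. J·kg⁻¹·K⁻¹ = N·m·kg⁻¹·K⁻¹ = m²·s⁻²·K⁻¹  ← same
Only E. matches m²·s⁻²·K⁻¹.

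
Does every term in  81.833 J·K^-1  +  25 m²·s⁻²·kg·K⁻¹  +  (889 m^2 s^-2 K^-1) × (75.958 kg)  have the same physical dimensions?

Work out the base dimensions of each:
  81.833 J·K^-1:  J·K⁻¹ = N·m·K⁻¹ = kg·m²·s⁻²·K⁻¹
  25 m²·s⁻²·kg·K⁻¹:  kg·m²·s⁻²·K⁻¹
  (889 m^2 s^-2 K^-1) × (75.958 kg):  [m²·s⁻²·K⁻¹] · [kg] = kg·m²·s⁻²·K⁻¹
Every term reduces to kg·m²·s⁻²·K⁻¹.

Yes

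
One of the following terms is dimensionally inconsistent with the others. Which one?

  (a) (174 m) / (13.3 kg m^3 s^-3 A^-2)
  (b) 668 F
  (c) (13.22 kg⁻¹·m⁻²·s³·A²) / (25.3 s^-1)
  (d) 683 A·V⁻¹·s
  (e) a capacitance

(a)

Reduce each to base SI dimensions:
  (a) [m] / [kg·m³·s⁻³·A⁻²] = kg⁻¹·m⁻²·s³·A²
  (b) F = C·V⁻¹ = kg⁻¹·m⁻²·s⁴·A²
  (c) [kg⁻¹·m⁻²·s³·A²] / [s⁻¹] = kg⁻¹·m⁻²·s⁴·A²
  (d) A·s·V⁻¹ = A·s·(J·C⁻¹)⁻¹ = kg⁻¹·m⁻²·s⁴·A²
  (e) [capacitance] = kg⁻¹·m⁻²·s⁴·A²
All reduce to kg⁻¹·m⁻²·s⁴·A² except (a), which is kg⁻¹·m⁻²·s³·A².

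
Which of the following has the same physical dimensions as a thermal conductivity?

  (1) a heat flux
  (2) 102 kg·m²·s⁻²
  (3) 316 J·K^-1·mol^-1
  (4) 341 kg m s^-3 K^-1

(4)

Reference: [thermal conductivity] = kg·m·s⁻³·K⁻¹.
Each option:
  (1) [heat flux] = kg·s⁻³
  (2) kg·m²·s⁻²
  (3) J·mol⁻¹·K⁻¹ = N·m·mol⁻¹·K⁻¹ = kg·m²·s⁻²·K⁻¹·mol⁻¹
  (4) kg·m·s⁻³·K⁻¹  ← same
Only (4) matches kg·m·s⁻³·K⁻¹.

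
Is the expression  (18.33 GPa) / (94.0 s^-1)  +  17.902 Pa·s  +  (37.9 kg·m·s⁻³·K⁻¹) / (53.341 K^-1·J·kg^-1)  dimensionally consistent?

Yes

Expand each in SI base units:
  (18.33 GPa) / (94.0 s^-1):  [kg·m⁻¹·s⁻²] / [s⁻¹] = kg·m⁻¹·s⁻¹
  17.902 Pa·s:  Pa·s = N·m⁻²·s = kg·m⁻¹·s⁻¹
  (37.9 kg·m·s⁻³·K⁻¹) / (53.341 K^-1·J·kg^-1):  [kg·m·s⁻³·K⁻¹] / [m²·s⁻²·K⁻¹] = kg·m⁻¹·s⁻¹
Every term reduces to kg·m⁻¹·s⁻¹.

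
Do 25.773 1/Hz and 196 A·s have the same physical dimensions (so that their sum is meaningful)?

In SI base units:
  25.773 1/Hz:  Hz⁻¹ = (s⁻¹)⁻¹ = s
  196 A·s:  A·s = s·A
s ≠ s·A, so they cannot be added.

No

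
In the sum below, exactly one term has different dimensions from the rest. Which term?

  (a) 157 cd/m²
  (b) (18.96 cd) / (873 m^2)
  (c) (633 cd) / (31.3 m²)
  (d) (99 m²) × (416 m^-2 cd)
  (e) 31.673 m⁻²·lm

Dimensions:
  (a) cd·m⁻² = m⁻²·cd
  (b) [cd] / [m²] = m⁻²·cd
  (c) [cd] / [m²] = m⁻²·cd
  (d) [m²] · [m⁻²·cd] = cd
  (e) lm·m⁻² = cd·m⁻² = m⁻²·cd
All reduce to m⁻²·cd except (d), which is cd.

(d)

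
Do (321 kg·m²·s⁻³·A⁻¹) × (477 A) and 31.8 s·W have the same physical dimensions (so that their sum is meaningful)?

Work out the base dimensions of each:
  (321 kg·m²·s⁻³·A⁻¹) × (477 A):  [kg·m²·s⁻³·A⁻¹] · [A] = kg·m²·s⁻³
  31.8 s·W:  W·s = J·s⁻¹·s = kg·m²·s⁻²
kg·m²·s⁻³ ≠ kg·m²·s⁻², so they cannot be added.

No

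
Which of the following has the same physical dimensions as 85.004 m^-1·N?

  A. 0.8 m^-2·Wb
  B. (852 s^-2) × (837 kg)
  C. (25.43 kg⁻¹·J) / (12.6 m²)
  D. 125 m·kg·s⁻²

B.

Reference: N·m⁻¹ = kg·m·s⁻²·m⁻¹ = kg·s⁻².
Each option:
  A. Wb·m⁻² = V·s·m⁻² = kg·s⁻²·A⁻¹
  B. [s⁻²] · [kg] = kg·s⁻²  ← same
  C. [m²·s⁻²] / [m²] = s⁻²
  D. kg·m·s⁻²
Only B. matches kg·s⁻².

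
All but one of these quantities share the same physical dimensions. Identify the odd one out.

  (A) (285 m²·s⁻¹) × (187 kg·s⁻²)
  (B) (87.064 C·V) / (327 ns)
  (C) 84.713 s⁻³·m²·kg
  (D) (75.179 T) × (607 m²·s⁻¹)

Reduce each to base SI dimensions:
  (A) [m²·s⁻¹] · [kg·s⁻²] = kg·m²·s⁻³
  (B) [kg·m²·s⁻²] / [s] = kg·m²·s⁻³
  (C) kg·m²·s⁻³
  (D) [kg·s⁻²·A⁻¹] · [m²·s⁻¹] = kg·m²·s⁻³·A⁻¹
All reduce to kg·m²·s⁻³ except (D), which is kg·m²·s⁻³·A⁻¹.

(D)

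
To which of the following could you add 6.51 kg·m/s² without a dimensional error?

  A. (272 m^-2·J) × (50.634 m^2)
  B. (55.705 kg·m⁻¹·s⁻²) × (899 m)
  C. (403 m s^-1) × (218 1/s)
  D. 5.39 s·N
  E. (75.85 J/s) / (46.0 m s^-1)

E.

Reference: kg·m·s⁻².
Each option:
  A. [kg·s⁻²] · [m²] = kg·m²·s⁻²
  B. [kg·m⁻¹·s⁻²] · [m] = kg·s⁻²
  C. [m·s⁻¹] · [s⁻¹] = m·s⁻²
  D. N·s = kg·m·s⁻²·s = kg·m·s⁻¹
  E. [kg·m²·s⁻³] / [m·s⁻¹] = kg·m·s⁻²  ← same
Only E. matches kg·m·s⁻².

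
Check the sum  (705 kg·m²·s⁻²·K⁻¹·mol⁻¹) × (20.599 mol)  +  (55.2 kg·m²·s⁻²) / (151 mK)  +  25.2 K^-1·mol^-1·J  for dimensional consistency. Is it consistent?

No

In SI base units:
  (705 kg·m²·s⁻²·K⁻¹·mol⁻¹) × (20.599 mol):  [kg·m²·s⁻²·K⁻¹·mol⁻¹] · [mol] = kg·m²·s⁻²·K⁻¹
  (55.2 kg·m²·s⁻²) / (151 mK):  [kg·m²·s⁻²] / [K] = kg·m²·s⁻²·K⁻¹
  25.2 K^-1·mol^-1·J:  J·mol⁻¹·K⁻¹ = N·m·mol⁻¹·K⁻¹ = kg·m²·s⁻²·K⁻¹·mol⁻¹
The terms do not share a single dimension (kg·m²·s⁻²·K⁻¹ vs kg·m²·s⁻²·K⁻¹·mol⁻¹).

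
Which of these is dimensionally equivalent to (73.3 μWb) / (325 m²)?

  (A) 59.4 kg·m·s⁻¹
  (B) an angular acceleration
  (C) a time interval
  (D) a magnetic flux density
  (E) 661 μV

(D)

Reference: [kg·m²·s⁻²·A⁻¹] / [m²] = kg·s⁻²·A⁻¹.
Each option:
  (A) kg·m·s⁻¹
  (B) [angular acceleration] = s⁻²
  (C) [time interval] = s
  (D) [magnetic flux density] = kg·s⁻²·A⁻¹  ← same
  (E) V = J·C⁻¹ = kg·m²·s⁻³·A⁻¹
Only (D) matches kg·s⁻²·A⁻¹.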